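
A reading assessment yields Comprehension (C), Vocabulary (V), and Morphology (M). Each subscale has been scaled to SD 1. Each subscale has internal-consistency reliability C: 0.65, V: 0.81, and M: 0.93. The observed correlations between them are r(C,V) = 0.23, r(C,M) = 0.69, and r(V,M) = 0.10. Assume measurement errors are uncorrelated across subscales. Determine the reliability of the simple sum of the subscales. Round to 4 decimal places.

0.8790

Var(C+V+M) = 3 + 2·[0.23 + 0.69 + 0.10] = 3 + 2.04 = 5.04.
With uncorrelated errors the cross-covariances are all true-score covariance, so they carry over unchanged; only the diagonal terms shrink to ρᵢσᵢ².
True-score variance = [0.65 + 0.81 + 0.93] + 2.04 = 2.39 + 2.04 = 4.43.
Reliability = 4.43 / 5.04 = 0.8790.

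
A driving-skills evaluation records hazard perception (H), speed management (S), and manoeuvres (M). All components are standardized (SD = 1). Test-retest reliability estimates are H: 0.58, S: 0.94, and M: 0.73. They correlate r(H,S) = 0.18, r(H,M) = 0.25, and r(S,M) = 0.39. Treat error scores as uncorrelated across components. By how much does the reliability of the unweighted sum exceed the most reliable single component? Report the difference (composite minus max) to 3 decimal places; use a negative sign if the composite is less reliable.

-0.102

Var(sum) = 3 + 1.64 = 4.64; true-score variance = 2.25 + 1.64 = 3.89; composite reliability = 0.8384.
Max component reliability = 0.9400.
Difference = 0.8384 − 0.9400 = -0.102.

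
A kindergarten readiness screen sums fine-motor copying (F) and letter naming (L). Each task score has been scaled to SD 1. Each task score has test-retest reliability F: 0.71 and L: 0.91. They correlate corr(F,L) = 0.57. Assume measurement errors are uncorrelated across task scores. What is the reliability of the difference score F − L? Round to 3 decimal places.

Var(F−L) = 1 + 1 − 2·0.57 = 2 − 1.14 = 0.86.
Under uncorrelated errors the observed covariances equal the true-score covariances, so only the own-variance terms attenuate.
True-score variance = [0.71 + 0.91] − 1.14 = 1.62 − 1.14 = 0.48.
Reliability = 0.48 / 0.86 = 0.558.

0.558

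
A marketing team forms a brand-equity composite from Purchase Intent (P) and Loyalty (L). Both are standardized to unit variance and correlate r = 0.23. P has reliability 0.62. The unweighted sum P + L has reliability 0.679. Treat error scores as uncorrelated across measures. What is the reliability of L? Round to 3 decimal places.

0.590

Var(P+L) = 2 + 2·0.23 = 2.460.
True-score variance = ρ_P + ρ_L + 2·0.23, so 0.679 = (0.62 + ρ_L + 0.46) / 2.460.
ρ_L = 0.679·2.460 − 0.62 − 0.46 = 0.590.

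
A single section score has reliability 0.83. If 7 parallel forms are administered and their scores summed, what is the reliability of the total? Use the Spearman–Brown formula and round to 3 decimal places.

ρ_k = kρ / (1 + (k−1)ρ) = 7·0.83 / (1 + 6·0.83) = 5.810 / 5.980 = 0.972.

0.972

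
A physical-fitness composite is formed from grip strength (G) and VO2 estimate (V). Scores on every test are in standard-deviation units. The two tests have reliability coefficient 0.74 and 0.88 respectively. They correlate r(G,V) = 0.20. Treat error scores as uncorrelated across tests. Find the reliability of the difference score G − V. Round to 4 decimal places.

0.7625

Var(G−V) = 1 + 1 − 2·0.20 = 2 − 0.4 = 1.6.
Because errors are independent across components, Cov(Tᵢ,Tⱼ) = Cov(Xᵢ,Xⱼ); the off-diagonal part of the true-score variance is the same as above.
True-score variance = [0.74 + 0.88] − 0.4 = 1.62 − 0.4 = 1.22.
Reliability = 1.22 / 1.6 = 0.7625.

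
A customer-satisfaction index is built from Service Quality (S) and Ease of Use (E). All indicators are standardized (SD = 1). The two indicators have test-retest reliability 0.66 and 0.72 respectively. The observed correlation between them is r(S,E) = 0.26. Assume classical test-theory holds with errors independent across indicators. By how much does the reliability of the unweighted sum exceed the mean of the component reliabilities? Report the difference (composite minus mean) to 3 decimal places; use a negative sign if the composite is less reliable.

0.064

Var(sum) = 2 + 0.52 = 2.52; true-score variance = 1.38 + 0.52 = 1.9; composite reliability = 0.7540.
Mean component reliability = 0.6900.
Difference = 0.7540 − 0.6900 = 0.064.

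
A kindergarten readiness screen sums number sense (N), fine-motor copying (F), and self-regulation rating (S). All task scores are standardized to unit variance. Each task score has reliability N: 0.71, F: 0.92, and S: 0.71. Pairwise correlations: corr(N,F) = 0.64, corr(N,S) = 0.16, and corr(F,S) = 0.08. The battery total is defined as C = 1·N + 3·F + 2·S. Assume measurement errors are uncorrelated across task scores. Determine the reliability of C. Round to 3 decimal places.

0.888

Var(C) = 1 + 3² + 2² + 2·[3·0.64 + 2·0.16 + 6·0.08] = 14 + 5.44 = 19.44.
Because errors are independent across components, Cov(Tᵢ,Tⱼ) = Cov(Xᵢ,Xⱼ); the off-diagonal part of the true-score variance is the same as above.
True-score variance = [0.71 + 3²·0.92 + 2²·0.71] + 5.44 = 11.83 + 5.44 = 17.27.
Reliability = 17.27 / 19.44 = 0.888.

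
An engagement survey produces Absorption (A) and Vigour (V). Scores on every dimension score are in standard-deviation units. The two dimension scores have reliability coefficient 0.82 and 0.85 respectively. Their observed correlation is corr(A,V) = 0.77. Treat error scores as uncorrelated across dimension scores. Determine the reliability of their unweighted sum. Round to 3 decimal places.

0.907

Var(A+V) = 2 + 2·[0.77] = 2 + 1.54 = 3.54.
With uncorrelated errors the cross-covariances are all true-score covariance, so they carry over unchanged; only the diagonal terms shrink to ρᵢσᵢ².
True-score variance = [0.82 + 0.85] + 1.54 = 1.67 + 1.54 = 3.21.
Reliability = 3.21 / 3.54 = 0.907.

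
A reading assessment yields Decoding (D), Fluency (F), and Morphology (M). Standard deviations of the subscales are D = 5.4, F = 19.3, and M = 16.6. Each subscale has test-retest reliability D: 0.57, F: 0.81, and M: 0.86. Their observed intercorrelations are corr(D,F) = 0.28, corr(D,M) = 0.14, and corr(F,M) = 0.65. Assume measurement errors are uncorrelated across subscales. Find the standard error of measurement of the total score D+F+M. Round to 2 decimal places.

11.04

Var(total) = 677.21 + 499.956 = 1177.17.
True-score variance = 555.32 + 499.956 = 1055.28, so reliability = 0.8965.
Error variance = 1177.17 − 1055.28 = 121.89; SEM = √121.89 = 11.04.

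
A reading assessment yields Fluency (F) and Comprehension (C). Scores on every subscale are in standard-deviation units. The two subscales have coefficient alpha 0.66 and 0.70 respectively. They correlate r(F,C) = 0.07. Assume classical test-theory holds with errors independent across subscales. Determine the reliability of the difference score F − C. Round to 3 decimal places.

0.656

Var(F−C) = 1 + 1 − 2·0.07 = 2 − 0.14 = 1.86.
Because errors are independent across components, Cov(Tᵢ,Tⱼ) = Cov(Xᵢ,Xⱼ); the off-diagonal part of the true-score variance is the same as above.
True-score variance = [0.66 + 0.70] − 0.14 = 1.36 − 0.14 = 1.22.
Reliability = 1.22 / 1.86 = 0.656.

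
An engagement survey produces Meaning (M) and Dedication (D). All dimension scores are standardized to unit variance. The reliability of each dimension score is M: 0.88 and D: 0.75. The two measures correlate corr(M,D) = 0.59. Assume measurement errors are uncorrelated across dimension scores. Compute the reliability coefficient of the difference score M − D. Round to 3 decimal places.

Var(M−D) = 1 + 1 − 2·0.59 = 2 − 1.18 = 0.82.
With uncorrelated errors the cross-covariances are all true-score covariance, so they carry over unchanged; only the diagonal terms shrink to ρᵢσᵢ².
True-score variance = [0.88 + 0.75] − 1.18 = 1.63 − 1.18 = 0.45.
Reliability = 0.45 / 0.82 = 0.549.

0.549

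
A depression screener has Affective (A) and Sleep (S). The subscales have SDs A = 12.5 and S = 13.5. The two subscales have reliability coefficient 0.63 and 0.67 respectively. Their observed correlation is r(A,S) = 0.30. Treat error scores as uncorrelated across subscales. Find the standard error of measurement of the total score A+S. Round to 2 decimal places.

Var(total) = 338.5 + 101.25 = 439.75.
True-score variance = 220.545 + 101.25 = 321.795, so reliability = 0.7318.
Error variance = 439.75 − 321.795 = 117.955; SEM = √117.955 = 10.86.

10.86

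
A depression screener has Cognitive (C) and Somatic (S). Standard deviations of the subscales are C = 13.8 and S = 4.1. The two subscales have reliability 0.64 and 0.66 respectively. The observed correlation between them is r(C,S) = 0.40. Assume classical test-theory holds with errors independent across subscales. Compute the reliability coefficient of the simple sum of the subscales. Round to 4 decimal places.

Var(C+S) = 13.8² + 4.1² + 2·[13.8·4.1·0.40] = 207.25 + 45.264 = 252.514.
With uncorrelated errors the cross-covariances are all true-score covariance, so they carry over unchanged; only the diagonal terms shrink to ρᵢσᵢ².
True-score variance = [13.8²·0.64 + 4.1²·0.66] + 45.264 = 132.976 + 45.264 = 178.24.
Reliability = 178.24 / 252.514 = 0.7059.

0.7059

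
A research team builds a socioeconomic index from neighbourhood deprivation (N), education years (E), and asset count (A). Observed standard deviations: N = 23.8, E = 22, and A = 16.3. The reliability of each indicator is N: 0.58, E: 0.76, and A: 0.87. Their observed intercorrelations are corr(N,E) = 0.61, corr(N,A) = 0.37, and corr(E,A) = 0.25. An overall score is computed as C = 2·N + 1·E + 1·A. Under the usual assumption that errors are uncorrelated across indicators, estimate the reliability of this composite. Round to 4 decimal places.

Var(C) = 2²·23.8² + 22² + 16.3² + 2·[2·23.8·22·0.61 + 2·23.8·16.3·0.37 + 22·16.3·0.25] = 3015.45 + 2031.04 = 5046.49.
Under uncorrelated errors the observed covariances equal the true-score covariances, so only the own-variance terms attenuate.
True-score variance = [2²·23.8²·0.58 + 22²·0.76 + 16.3²·0.87] + 2031.04 = 1913.13 + 2031.04 = 3944.17.
Reliability = 3944.17 / 5046.49 = 0.7816.

0.7816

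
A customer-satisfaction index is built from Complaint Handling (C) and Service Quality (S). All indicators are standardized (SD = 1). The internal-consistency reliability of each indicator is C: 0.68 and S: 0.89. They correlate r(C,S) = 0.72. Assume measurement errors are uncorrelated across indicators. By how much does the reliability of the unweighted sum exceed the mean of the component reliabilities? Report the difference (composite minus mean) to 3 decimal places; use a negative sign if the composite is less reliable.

0.090

Var(sum) = 2 + 1.44 = 3.44; true-score variance = 1.57 + 1.44 = 3.01; composite reliability = 0.8750.
Mean component reliability = 0.7850.
Difference = 0.8750 − 0.7850 = 0.090.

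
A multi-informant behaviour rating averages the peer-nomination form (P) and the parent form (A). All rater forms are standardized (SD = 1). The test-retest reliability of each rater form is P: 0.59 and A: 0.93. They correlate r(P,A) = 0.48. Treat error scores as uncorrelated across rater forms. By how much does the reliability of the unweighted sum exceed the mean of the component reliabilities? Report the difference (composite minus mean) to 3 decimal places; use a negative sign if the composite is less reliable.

0.078

Var(sum) = 2 + 0.96 = 2.96; true-score variance = 1.52 + 0.96 = 2.48; composite reliability = 0.8378.
Mean component reliability = 0.7600.
Difference = 0.8378 − 0.7600 = 0.078.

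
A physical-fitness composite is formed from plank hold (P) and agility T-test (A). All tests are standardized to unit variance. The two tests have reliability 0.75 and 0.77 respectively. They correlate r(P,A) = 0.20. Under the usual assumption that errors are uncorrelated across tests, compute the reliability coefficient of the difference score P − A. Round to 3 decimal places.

Var(P−A) = 1 + 1 − 2·0.20 = 2 − 0.4 = 1.6.
Because errors are independent across components, Cov(Tᵢ,Tⱼ) = Cov(Xᵢ,Xⱼ); the off-diagonal part of the true-score variance is the same as above.
True-score variance = [0.75 + 0.77] − 0.4 = 1.52 − 0.4 = 1.12.
Reliability = 1.12 / 1.6 = 0.700.

0.700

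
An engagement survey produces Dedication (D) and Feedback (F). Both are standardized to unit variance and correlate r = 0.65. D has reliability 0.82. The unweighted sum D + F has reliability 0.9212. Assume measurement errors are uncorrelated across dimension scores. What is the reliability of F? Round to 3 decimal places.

Var(D+F) = 2 + 2·0.65 = 3.300.
True-score variance = ρ_D + ρ_F + 2·0.65, so 0.9212 = (0.82 + ρ_F + 1.30) / 3.300.
ρ_F = 0.9212·3.300 − 0.82 − 1.30 = 0.920.

0.920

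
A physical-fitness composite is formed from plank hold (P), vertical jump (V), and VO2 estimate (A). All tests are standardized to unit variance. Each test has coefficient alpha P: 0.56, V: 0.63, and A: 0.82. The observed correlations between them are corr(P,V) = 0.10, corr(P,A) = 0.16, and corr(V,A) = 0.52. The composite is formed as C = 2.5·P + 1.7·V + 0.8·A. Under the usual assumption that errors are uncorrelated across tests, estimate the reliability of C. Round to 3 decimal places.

Var(C) = 2.5² + 1.7² + 0.8² + 2·[4.25·0.10 + 2·0.16 + 1.36·0.52] = 9.78 + 2.9044 = 12.6844.
Because errors are independent across components, Cov(Tᵢ,Tⱼ) = Cov(Xᵢ,Xⱼ); the off-diagonal part of the true-score variance is the same as above.
True-score variance = [2.5²·0.56 + 1.7²·0.63 + 0.8²·0.82] + 2.9044 = 5.8455 + 2.9044 = 8.7499.
Reliability = 8.7499 / 12.6844 = 0.690.

0.690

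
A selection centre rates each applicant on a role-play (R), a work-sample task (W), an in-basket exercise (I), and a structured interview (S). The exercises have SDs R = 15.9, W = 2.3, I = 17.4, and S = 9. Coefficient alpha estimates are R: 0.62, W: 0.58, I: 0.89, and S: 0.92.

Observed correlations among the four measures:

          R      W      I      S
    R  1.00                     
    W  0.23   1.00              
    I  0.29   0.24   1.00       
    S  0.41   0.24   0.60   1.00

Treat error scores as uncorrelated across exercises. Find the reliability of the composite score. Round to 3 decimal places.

Var(R+W+I+S) = 15.9² + 2.3² + 17.4² + 9² + 2·[15.9·2.3·0.23 + 15.9·17.4·0.29 + 15.9·9·0.41 + 2.3·17.4·0.24 + 2.3·9·0.24 + 17.4·9·0.60] = 641.86 + 511.693 = 1153.55.
Because errors are independent across components, Cov(Tᵢ,Tⱼ) = Cov(Xᵢ,Xⱼ); the off-diagonal part of the true-score variance is the same as above.
True-score variance = [15.9²·0.62 + 2.3²·0.58 + 17.4²·0.89 + 9²·0.92] + 511.693 = 503.787 + 511.693 = 1015.48.
Reliability = 1015.48 / 1153.55 = 0.880.

0.880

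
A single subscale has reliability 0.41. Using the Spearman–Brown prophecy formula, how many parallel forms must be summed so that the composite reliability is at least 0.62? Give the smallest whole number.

3

k ≥ ρ*(1−ρ₁)/(ρ₁(1−ρ*)) = 0.62·0.59 / (0.41·0.38) = 2.348.
Smallest integer k = 3.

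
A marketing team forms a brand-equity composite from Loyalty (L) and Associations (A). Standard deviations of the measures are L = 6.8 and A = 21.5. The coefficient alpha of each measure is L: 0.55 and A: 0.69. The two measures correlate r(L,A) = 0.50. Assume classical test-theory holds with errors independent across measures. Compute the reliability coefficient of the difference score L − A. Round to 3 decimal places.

0.547

Var(L−A) = 6.8² + 21.5² − 2·6.8·21.5·0.50 = 508.49 − 146.2 = 362.29.
With uncorrelated errors the cross-covariances are all true-score covariance, so they carry over unchanged; only the diagonal terms shrink to ρᵢσᵢ².
True-score variance = [6.8²·0.55 + 21.5²·0.69] − 146.2 = 344.385 − 146.2 = 198.185.
Reliability = 198.185 / 362.29 = 0.547.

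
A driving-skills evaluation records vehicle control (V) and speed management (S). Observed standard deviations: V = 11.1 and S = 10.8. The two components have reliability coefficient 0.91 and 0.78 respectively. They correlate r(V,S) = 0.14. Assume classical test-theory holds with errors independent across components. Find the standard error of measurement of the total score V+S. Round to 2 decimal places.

6.06

Var(total) = 239.85 + 33.5664 = 273.416.
True-score variance = 203.1 + 33.5664 = 236.667, so reliability = 0.8656.
Error variance = 273.416 − 236.667 = 36.7497; SEM = √36.7497 = 6.06.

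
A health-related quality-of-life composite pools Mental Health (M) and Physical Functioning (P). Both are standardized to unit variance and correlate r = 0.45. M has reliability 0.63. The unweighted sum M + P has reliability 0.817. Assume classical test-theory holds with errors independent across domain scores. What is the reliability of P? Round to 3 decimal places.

Var(M+P) = 2 + 2·0.45 = 2.900.
True-score variance = ρ_M + ρ_P + 2·0.45, so 0.817 = (0.63 + ρ_P + 0.90) / 2.900.
ρ_P = 0.817·2.900 − 0.63 − 0.90 = 0.839.

0.839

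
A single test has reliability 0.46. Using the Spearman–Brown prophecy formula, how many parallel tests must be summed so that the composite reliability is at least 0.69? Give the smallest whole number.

k ≥ ρ*(1−ρ₁)/(ρ₁(1−ρ*)) = 0.69·0.54 / (0.46·0.31) = 2.613.
Smallest integer k = 3.

3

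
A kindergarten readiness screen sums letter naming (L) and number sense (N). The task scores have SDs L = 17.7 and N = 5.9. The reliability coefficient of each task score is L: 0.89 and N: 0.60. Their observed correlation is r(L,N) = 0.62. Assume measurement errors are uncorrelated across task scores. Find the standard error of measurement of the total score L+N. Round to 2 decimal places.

6.96

Var(total) = 348.1 + 129.493 = 477.593.
True-score variance = 299.714 + 129.493 = 429.207, so reliability = 0.8987.
Error variance = 477.593 − 429.207 = 48.3859; SEM = √48.3859 = 6.96.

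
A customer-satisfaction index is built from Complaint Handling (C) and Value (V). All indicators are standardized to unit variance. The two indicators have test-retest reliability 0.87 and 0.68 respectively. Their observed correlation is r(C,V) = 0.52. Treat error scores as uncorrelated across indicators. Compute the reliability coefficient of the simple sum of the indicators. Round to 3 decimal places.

Var(C+V) = 2 + 2·[0.52] = 2 + 1.04 = 3.04.
Because errors are independent across components, Cov(Tᵢ,Tⱼ) = Cov(Xᵢ,Xⱼ); the off-diagonal part of the true-score variance is the same as above.
True-score variance = [0.87 + 0.68] + 1.04 = 1.55 + 1.04 = 2.59.
Reliability = 2.59 / 3.04 = 0.852.

0.852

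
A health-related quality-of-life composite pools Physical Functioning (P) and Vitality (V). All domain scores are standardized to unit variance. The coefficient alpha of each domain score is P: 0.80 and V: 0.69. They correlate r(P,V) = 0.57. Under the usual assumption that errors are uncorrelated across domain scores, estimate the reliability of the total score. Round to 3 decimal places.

0.838

Var(P+V) = 2 + 2·[0.57] = 2 + 1.14 = 3.14.
With uncorrelated errors the cross-covariances are all true-score covariance, so they carry over unchanged; only the diagonal terms shrink to ρᵢσᵢ².
True-score variance = [0.80 + 0.69] + 1.14 = 1.49 + 1.14 = 2.63.
Reliability = 2.63 / 3.14 = 0.838.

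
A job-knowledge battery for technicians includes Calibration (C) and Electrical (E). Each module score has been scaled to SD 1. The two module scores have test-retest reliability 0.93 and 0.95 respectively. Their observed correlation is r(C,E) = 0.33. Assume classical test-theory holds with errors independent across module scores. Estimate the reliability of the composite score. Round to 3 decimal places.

Var(C+E) = 2 + 2·[0.33] = 2 + 0.66 = 2.66.
Because errors are independent across components, Cov(Tᵢ,Tⱼ) = Cov(Xᵢ,Xⱼ); the off-diagonal part of the true-score variance is the same as above.
True-score variance = [0.93 + 0.95] + 0.66 = 1.88 + 0.66 = 2.54.
Reliability = 2.54 / 2.66 = 0.955.

0.955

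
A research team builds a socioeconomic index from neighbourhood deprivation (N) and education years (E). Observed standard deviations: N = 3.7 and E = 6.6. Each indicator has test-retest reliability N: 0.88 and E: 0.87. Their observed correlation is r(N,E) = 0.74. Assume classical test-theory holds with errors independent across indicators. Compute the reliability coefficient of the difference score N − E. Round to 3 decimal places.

Var(N−E) = 3.7² + 6.6² − 2·3.7·6.6·0.74 = 57.25 − 36.1416 = 21.1084.
Under uncorrelated errors the observed covariances equal the true-score covariances, so only the own-variance terms attenuate.
True-score variance = [3.7²·0.88 + 6.6²·0.87] − 36.1416 = 49.9444 − 36.1416 = 13.8028.
Reliability = 13.8028 / 21.1084 = 0.654.

0.654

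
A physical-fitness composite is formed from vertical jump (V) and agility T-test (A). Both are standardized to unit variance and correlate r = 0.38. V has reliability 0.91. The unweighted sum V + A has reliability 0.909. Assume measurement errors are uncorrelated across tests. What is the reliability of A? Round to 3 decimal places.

Var(V+A) = 2 + 2·0.38 = 2.760.
True-score variance = ρ_V + ρ_A + 2·0.38, so 0.909 = (0.91 + ρ_A + 0.76) / 2.760.
ρ_A = 0.909·2.760 − 0.91 − 0.76 = 0.839.

0.839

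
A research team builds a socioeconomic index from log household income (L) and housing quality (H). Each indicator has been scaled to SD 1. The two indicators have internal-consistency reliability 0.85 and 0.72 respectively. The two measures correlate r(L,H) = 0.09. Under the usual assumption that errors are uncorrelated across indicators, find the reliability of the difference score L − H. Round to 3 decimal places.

0.764

Var(L−H) = 1 + 1 − 2·0.09 = 2 − 0.18 = 1.82.
Under uncorrelated errors the observed covariances equal the true-score covariances, so only the own-variance terms attenuate.
True-score variance = [0.85 + 0.72] − 0.18 = 1.57 − 0.18 = 1.39.
Reliability = 1.39 / 1.82 = 0.764.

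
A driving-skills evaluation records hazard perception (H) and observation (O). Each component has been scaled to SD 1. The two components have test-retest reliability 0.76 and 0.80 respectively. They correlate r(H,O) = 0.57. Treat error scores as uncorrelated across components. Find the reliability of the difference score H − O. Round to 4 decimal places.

0.4884

Var(H−O) = 1 + 1 − 2·0.57 = 2 − 1.14 = 0.86.
With uncorrelated errors the cross-covariances are all true-score covariance, so they carry over unchanged; only the diagonal terms shrink to ρᵢσᵢ².
True-score variance = [0.76 + 0.80] − 1.14 = 1.56 − 1.14 = 0.42.
Reliability = 0.42 / 0.86 = 0.4884.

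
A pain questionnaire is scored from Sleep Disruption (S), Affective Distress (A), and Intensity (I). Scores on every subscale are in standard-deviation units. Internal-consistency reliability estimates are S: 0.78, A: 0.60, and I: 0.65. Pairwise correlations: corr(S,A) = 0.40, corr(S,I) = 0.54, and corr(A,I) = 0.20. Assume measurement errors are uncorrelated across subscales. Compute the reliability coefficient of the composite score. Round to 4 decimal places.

0.8163

Var(S+A+I) = 3 + 2·[0.40 + 0.54 + 0.20] = 3 + 2.28 = 5.28.
With uncorrelated errors the cross-covariances are all true-score covariance, so they carry over unchanged; only the diagonal terms shrink to ρᵢσᵢ².
True-score variance = [0.78 + 0.60 + 0.65] + 2.28 = 2.03 + 2.28 = 4.31.
Reliability = 4.31 / 5.28 = 0.8163.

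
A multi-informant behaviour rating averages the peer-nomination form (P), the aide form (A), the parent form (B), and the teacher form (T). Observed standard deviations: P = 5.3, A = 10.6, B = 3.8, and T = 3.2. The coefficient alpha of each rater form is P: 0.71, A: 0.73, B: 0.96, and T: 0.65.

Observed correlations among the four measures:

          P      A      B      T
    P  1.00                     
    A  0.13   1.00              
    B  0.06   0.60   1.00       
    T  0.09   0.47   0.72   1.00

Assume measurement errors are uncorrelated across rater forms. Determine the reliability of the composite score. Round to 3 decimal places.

Var(P+A+B+T) = 5.3² + 10.6² + 3.8² + 3.2² + 2·[5.3·10.6·0.13 + 5.3·3.8·0.06 + 5.3·3.2·0.09 + 10.6·3.8·0.60 + 10.6·3.2·0.47 + 3.8·3.2·0.72] = 165.13 + 117.808 = 282.938.
Because errors are independent across components, Cov(Tᵢ,Tⱼ) = Cov(Xᵢ,Xⱼ); the off-diagonal part of the true-score variance is the same as above.
True-score variance = [5.3²·0.71 + 10.6²·0.73 + 3.8²·0.96 + 3.2²·0.65] + 117.808 = 122.485 + 117.808 = 240.293.
Reliability = 240.293 / 282.938 = 0.849.

0.849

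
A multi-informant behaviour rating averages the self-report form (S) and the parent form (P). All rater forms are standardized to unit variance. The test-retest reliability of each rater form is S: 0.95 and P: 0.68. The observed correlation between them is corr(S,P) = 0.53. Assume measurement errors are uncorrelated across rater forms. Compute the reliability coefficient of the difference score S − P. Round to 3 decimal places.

Var(S−P) = 1 + 1 − 2·0.53 = 2 − 1.06 = 0.94.
Under uncorrelated errors the observed covariances equal the true-score covariances, so only the own-variance terms attenuate.
True-score variance = [0.95 + 0.68] − 1.06 = 1.63 − 1.06 = 0.57.
Reliability = 0.57 / 0.94 = 0.606.

0.606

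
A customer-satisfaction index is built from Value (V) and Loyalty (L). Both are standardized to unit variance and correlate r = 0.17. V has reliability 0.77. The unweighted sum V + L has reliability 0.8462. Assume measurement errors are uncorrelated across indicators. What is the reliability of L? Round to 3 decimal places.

0.870

Var(V+L) = 2 + 2·0.17 = 2.340.
True-score variance = ρ_V + ρ_L + 2·0.17, so 0.8462 = (0.77 + ρ_L + 0.34) / 2.340.
ρ_L = 0.8462·2.340 − 0.77 − 0.34 = 0.870.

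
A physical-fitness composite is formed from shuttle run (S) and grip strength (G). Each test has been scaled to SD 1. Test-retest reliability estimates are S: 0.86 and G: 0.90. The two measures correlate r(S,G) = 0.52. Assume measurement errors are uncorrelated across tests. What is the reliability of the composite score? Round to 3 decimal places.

0.921

Var(S+G) = 2 + 2·[0.52] = 2 + 1.04 = 3.04.
Because errors are independent across components, Cov(Tᵢ,Tⱼ) = Cov(Xᵢ,Xⱼ); the off-diagonal part of the true-score variance is the same as above.
True-score variance = [0.86 + 0.90] + 1.04 = 1.76 + 1.04 = 2.8.
Reliability = 2.8 / 3.04 = 0.921.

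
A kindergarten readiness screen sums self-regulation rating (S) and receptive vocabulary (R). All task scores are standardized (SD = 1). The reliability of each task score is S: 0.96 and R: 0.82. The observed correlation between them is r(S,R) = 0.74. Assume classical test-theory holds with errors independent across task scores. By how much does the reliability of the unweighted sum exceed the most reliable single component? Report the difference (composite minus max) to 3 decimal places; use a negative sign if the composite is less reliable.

-0.023

Var(sum) = 2 + 1.48 = 3.48; true-score variance = 1.78 + 1.48 = 3.26; composite reliability = 0.9368.
Max component reliability = 0.9600.
Difference = 0.9368 − 0.9600 = -0.023.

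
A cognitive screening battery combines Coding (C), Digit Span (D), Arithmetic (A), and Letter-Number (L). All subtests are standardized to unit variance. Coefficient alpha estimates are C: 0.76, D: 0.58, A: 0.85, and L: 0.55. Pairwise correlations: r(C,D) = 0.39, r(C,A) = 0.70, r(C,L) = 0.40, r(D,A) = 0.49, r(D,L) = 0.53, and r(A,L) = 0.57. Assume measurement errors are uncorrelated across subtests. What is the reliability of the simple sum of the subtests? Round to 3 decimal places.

0.876

Var(C+D+A+L) = 4 + 2·[0.39 + 0.70 + 0.40 + 0.49 + 0.53 + 0.57] = 4 + 6.16 = 10.16.
Under uncorrelated errors the observed covariances equal the true-score covariances, so only the own-variance terms attenuate.
True-score variance = [0.76 + 0.58 + 0.85 + 0.55] + 6.16 = 2.74 + 6.16 = 8.9.
Reliability = 8.9 / 10.16 = 0.876.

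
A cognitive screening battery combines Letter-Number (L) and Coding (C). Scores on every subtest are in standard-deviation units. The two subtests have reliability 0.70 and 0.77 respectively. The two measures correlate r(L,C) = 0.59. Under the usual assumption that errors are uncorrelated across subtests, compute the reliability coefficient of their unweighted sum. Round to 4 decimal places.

0.8333

Var(L+C) = 2 + 2·[0.59] = 2 + 1.18 = 3.18.
Under uncorrelated errors the observed covariances equal the true-score covariances, so only the own-variance terms attenuate.
True-score variance = [0.70 + 0.77] + 1.18 = 1.47 + 1.18 = 2.65.
Reliability = 2.65 / 3.18 = 0.8333.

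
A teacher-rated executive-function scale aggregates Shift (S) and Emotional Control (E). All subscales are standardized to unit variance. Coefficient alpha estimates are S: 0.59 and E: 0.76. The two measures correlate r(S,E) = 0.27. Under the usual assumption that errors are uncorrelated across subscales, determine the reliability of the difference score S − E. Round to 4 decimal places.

Var(S−E) = 1 + 1 − 2·0.27 = 2 − 0.54 = 1.46.
With uncorrelated errors the cross-covariances are all true-score covariance, so they carry over unchanged; only the diagonal terms shrink to ρᵢσᵢ².
True-score variance = [0.59 + 0.76] − 0.54 = 1.35 − 0.54 = 0.81.
Reliability = 0.81 / 1.46 = 0.5548.

0.5548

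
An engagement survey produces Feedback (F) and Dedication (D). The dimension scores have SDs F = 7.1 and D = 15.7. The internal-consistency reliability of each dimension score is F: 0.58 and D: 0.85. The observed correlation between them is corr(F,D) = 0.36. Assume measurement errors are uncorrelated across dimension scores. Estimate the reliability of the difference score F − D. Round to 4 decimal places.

Var(F−D) = 7.1² + 15.7² − 2·7.1·15.7·0.36 = 296.9 − 80.2584 = 216.642.
With uncorrelated errors the cross-covariances are all true-score covariance, so they carry over unchanged; only the diagonal terms shrink to ρᵢσᵢ².
True-score variance = [7.1²·0.58 + 15.7²·0.85] − 80.2584 = 238.754 − 80.2584 = 158.496.
Reliability = 158.496 / 216.642 = 0.7316.

0.7316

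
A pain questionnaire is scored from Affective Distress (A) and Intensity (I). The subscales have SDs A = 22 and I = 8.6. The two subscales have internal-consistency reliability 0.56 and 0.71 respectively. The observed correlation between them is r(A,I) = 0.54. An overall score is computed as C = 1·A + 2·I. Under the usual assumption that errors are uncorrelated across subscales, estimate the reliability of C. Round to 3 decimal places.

Var(C) = 22² + 2²·8.6² + 2·[2·22·8.6·0.54] = 779.84 + 408.672 = 1188.51.
Under uncorrelated errors the observed covariances equal the true-score covariances, so only the own-variance terms attenuate.
True-score variance = [22²·0.56 + 2²·8.6²·0.71] + 408.672 = 481.086 + 408.672 = 889.758.
Reliability = 889.758 / 1188.51 = 0.749.

0.749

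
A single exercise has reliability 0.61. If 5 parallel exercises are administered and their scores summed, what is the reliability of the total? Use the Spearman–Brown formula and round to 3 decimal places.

ρ_k = kρ / (1 + (k−1)ρ) = 5·0.61 / (1 + 4·0.61) = 3.050 / 3.440 = 0.887.

0.887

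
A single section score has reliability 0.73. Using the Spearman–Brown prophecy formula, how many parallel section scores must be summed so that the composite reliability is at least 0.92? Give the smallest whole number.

5

k ≥ ρ*(1−ρ₁)/(ρ₁(1−ρ*)) = 0.92·0.27 / (0.73·0.08) = 4.253.
Smallest integer k = 5.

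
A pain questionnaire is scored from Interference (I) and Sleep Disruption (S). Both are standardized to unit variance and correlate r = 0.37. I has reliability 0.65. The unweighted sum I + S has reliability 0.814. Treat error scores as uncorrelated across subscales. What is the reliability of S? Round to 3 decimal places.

0.840

Var(I+S) = 2 + 2·0.37 = 2.740.
True-score variance = ρ_I + ρ_S + 2·0.37, so 0.814 = (0.65 + ρ_S + 0.74) / 2.740.
ρ_S = 0.814·2.740 − 0.65 − 0.74 = 0.840.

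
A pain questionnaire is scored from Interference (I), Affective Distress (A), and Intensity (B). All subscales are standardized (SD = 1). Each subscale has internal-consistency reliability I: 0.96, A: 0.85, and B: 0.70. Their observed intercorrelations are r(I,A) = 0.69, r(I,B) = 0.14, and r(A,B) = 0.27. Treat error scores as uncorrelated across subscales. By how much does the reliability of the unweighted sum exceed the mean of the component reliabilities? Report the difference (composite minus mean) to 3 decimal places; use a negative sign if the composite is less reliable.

Var(sum) = 3 + 2.2 = 5.2; true-score variance = 2.51 + 2.2 = 4.71; composite reliability = 0.9058.
Mean component reliability = 0.8367.
Difference = 0.9058 − 0.8367 = 0.069.

0.069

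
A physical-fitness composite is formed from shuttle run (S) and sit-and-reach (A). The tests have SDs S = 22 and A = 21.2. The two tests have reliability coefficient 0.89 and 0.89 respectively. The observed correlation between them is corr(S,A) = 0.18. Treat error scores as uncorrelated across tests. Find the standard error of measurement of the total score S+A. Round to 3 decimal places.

Var(total) = 933.44 + 167.904 = 1101.34.
True-score variance = 830.762 + 167.904 = 998.666, so reliability = 0.9068.
Error variance = 1101.34 − 998.666 = 102.678; SEM = √102.678 = 10.133.

10.133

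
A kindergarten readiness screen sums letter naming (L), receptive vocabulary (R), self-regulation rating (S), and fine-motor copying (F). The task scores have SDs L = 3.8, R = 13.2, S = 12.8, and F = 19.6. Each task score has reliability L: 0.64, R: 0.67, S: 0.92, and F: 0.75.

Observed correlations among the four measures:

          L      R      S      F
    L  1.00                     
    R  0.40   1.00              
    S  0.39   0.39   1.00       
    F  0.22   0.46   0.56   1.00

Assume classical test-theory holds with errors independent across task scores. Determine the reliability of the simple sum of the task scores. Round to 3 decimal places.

Var(L+R+S+F) = 3.8² + 13.2² + 12.8² + 19.6² + 2·[3.8·13.2·0.40 + 3.8·12.8·0.39 + 3.8·19.6·0.22 + 13.2·12.8·0.39 + 13.2·19.6·0.46 + 12.8·19.6·0.56] = 736.68 + 761.635 = 1498.32.
Under uncorrelated errors the observed covariances equal the true-score covariances, so only the own-variance terms attenuate.
True-score variance = [3.8²·0.64 + 13.2²·0.67 + 12.8²·0.92 + 19.6²·0.75] + 761.635 = 564.835 + 761.635 = 1326.47.
Reliability = 1326.47 / 1498.32 = 0.885.

0.885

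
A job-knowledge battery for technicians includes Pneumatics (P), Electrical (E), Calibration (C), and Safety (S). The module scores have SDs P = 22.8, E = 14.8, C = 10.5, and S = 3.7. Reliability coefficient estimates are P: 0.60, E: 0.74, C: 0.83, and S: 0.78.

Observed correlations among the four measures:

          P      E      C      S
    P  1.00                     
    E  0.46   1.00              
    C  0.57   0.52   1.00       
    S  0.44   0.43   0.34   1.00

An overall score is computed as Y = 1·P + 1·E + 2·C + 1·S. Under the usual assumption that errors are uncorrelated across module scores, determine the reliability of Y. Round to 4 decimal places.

Var(Y) = 22.8² + 14.8² + 2²·10.5² + 3.7² + 2·[22.8·14.8·0.46 + 2·22.8·10.5·0.57 + 22.8·3.7·0.44 + 2·14.8·10.5·0.52 + 14.8·3.7·0.43 + 2·10.5·3.7·0.34] = 1193.57 + 1353.68 = 2547.25.
Under uncorrelated errors the observed covariances equal the true-score covariances, so only the own-variance terms attenuate.
True-score variance = [22.8²·0.60 + 14.8²·0.74 + 2²·10.5²·0.83 + 3.7²·0.78] + 1353.68 = 850.702 + 1353.68 = 2204.38.
Reliability = 2204.38 / 2547.25 = 0.8654.

0.8654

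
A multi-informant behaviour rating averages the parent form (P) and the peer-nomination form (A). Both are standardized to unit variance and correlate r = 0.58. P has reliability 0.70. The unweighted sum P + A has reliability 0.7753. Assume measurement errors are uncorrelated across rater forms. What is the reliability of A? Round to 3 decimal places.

0.590

Var(P+A) = 2 + 2·0.58 = 3.160.
True-score variance = ρ_P + ρ_A + 2·0.58, so 0.7753 = (0.70 + ρ_A + 1.16) / 3.160.
ρ_A = 0.7753·3.160 − 0.70 − 1.16 = 0.590.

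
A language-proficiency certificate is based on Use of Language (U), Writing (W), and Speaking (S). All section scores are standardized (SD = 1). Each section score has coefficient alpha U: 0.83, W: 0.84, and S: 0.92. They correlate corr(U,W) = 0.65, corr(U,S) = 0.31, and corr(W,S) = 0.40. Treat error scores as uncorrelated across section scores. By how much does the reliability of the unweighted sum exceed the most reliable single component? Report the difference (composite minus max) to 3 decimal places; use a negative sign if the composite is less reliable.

Var(sum) = 3 + 2.72 = 5.72; true-score variance = 2.59 + 2.72 = 5.31; composite reliability = 0.9283.
Max component reliability = 0.9200.
Difference = 0.9283 − 0.9200 = 0.008.

0.008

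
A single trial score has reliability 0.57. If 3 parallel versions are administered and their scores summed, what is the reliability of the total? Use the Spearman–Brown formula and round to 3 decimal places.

ρ_k = kρ / (1 + (k−1)ρ) = 3·0.57 / (1 + 2·0.57) = 1.710 / 2.140 = 0.799.

0.799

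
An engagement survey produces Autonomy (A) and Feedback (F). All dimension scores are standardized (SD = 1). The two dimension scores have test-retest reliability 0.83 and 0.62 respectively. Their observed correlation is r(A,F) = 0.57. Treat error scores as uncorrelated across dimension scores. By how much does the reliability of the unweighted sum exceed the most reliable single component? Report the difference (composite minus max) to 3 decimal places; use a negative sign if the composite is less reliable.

Var(sum) = 2 + 1.14 = 3.14; true-score variance = 1.45 + 1.14 = 2.59; composite reliability = 0.8248.
Max component reliability = 0.8300.
Difference = 0.8248 − 0.8300 = -0.005.

-0.005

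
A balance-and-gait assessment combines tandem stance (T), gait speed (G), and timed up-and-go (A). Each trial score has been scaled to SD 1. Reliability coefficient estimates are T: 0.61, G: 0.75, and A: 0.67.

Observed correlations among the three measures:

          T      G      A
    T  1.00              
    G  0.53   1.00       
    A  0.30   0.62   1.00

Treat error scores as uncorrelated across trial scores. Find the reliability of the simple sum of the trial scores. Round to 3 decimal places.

Var(T+G+A) = 3 + 2·[0.53 + 0.30 + 0.62] = 3 + 2.9 = 5.9.
Because errors are independent across components, Cov(Tᵢ,Tⱼ) = Cov(Xᵢ,Xⱼ); the off-diagonal part of the true-score variance is the same as above.
True-score variance = [0.61 + 0.75 + 0.67] + 2.9 = 2.03 + 2.9 = 4.93.
Reliability = 4.93 / 5.9 = 0.836.

0.836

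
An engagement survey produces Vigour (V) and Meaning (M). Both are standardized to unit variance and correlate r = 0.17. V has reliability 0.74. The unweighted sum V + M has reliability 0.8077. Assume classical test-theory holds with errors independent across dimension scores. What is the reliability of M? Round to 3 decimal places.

Var(V+M) = 2 + 2·0.17 = 2.340.
True-score variance = ρ_V + ρ_M + 2·0.17, so 0.8077 = (0.74 + ρ_M + 0.34) / 2.340.
ρ_M = 0.8077·2.340 − 0.74 − 0.34 = 0.810.

0.810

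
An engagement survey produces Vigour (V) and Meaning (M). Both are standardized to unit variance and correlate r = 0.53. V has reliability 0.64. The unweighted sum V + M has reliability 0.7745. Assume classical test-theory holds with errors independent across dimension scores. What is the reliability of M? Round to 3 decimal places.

Var(V+M) = 2 + 2·0.53 = 3.060.
True-score variance = ρ_V + ρ_M + 2·0.53, so 0.7745 = (0.64 + ρ_M + 1.06) / 3.060.
ρ_M = 0.7745·3.060 − 0.64 − 1.06 = 0.670.

0.670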